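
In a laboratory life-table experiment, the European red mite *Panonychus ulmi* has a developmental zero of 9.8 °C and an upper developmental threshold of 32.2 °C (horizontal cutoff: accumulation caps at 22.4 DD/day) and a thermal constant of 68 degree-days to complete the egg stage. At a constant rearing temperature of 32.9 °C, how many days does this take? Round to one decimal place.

3.0 days

Temperature 32.9 °C exceeds the upper threshold, so daily accumulation caps at 32.2 − 9.8 = 22.4 DD/day.
Duration = 68 / 22.4 = 3.036 ≈ 3.0 days.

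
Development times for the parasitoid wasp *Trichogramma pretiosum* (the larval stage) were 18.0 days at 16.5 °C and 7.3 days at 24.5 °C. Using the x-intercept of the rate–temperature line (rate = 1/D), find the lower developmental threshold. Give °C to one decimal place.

11.0 °C

Linear rate model ⇒ the product D·(T − T_b) is constant across temperatures.
18.0·(16.5 − T_b) = 7.3·(24.5 − T_b)
T_b = (18.0·16.5 − 7.3·24.5) / (18.0 − 7.3) = 118.15 / 10.7 = 11.042 °C ≈ 11.0 °C.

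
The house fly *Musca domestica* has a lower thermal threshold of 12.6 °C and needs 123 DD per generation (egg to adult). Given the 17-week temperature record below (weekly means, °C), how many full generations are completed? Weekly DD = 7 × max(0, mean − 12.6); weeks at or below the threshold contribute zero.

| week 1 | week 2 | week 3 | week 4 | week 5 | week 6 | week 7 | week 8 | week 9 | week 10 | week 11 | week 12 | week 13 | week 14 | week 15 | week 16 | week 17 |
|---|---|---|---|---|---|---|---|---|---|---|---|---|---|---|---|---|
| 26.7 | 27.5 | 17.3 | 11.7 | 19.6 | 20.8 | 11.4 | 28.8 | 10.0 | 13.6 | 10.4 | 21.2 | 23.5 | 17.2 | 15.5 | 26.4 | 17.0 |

Weekly DD (7 × max(0, T̄ − 12.6)): 98.7, 104.3, 32.9, 0.0, 49.0, 57.4, 0.0, 113.4, 0.0, 7.0, 0.0, 60.2, 76.3, 32.2, 20.3, 96.6, 30.8.
Season total = 779.1 DD.
Complete generations = ⌊779.1 / 123⌋ = 6.

6 generations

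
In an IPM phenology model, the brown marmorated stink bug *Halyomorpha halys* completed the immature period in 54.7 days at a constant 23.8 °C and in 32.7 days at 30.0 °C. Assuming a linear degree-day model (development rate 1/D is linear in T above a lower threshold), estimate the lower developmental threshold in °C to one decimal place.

Equal thermal constants: D₁(T₁ − T_b) = D₂(T₂ − T_b).
54.7·(23.8 − T_b) = 32.7·(30.0 − T_b)
T_b = (54.7·23.8 − 32.7·30.0) / (54.7 − 32.7) = 320.86 / 22.0 = 14.585 °C ≈ 14.6 °C.

14.6 °C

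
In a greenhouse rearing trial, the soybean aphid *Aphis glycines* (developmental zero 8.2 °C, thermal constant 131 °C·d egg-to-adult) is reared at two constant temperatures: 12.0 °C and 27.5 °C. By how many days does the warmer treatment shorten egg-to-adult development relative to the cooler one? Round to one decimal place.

27.7 days

At 12.0 °C: 131 / (12.0 − 8.2) = 131 / 3.8 = 34.474 d.
At 27.5 °C: 131 / (27.5 − 8.2) = 131 / 19.3 = 6.788 d.
Difference = |34.474 − 6.788| = 27.686 ≈ 27.7 days.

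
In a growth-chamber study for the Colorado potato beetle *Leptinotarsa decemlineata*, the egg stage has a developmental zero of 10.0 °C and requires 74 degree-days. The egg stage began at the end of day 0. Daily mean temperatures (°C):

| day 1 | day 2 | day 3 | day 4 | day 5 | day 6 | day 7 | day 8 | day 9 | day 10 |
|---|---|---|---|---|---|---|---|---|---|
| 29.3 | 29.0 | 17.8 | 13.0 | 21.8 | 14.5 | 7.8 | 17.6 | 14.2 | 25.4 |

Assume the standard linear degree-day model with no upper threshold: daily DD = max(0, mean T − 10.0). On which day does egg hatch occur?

Daily DD above 10.0 °C: 19.3, 19.0, 7.8, 3.0, 11.8, 4.5, 0.0, 7.6, 4.2, 15.4.
Cumulative: 19.3, 38.3, 46.1, 49.1, 60.9, 65.4, 65.4, 73.0, 77.2, 92.6.
The total first reaches 74 DD on day 9.

day 9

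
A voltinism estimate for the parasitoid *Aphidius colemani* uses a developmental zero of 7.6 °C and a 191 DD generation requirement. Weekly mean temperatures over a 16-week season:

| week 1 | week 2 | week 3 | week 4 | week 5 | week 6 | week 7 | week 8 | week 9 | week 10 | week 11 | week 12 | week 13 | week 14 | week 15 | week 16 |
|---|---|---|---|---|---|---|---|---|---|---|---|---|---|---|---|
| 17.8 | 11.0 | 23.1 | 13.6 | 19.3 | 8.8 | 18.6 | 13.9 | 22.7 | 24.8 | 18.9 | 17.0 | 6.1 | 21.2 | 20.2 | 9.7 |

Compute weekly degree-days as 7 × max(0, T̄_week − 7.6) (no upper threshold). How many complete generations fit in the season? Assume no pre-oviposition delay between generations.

5 generations

Weekly DD (7 × max(0, T̄ − 7.6)): 71.4, 23.8, 108.5, 42.0, 81.9, 8.4, 77.0, 44.1, 105.7, 120.4, 79.1, 65.8, 0.0, 95.2, 88.2, 14.7.
Season total = 1026.2 DD.
Complete generations = ⌊1026.2 / 191⌋ = 5.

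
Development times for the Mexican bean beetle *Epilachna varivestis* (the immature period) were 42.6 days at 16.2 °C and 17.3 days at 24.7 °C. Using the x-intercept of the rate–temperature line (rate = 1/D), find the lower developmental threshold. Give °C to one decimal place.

Under the model K = D·(T − T_b), so D₁·(T₁ − T_b) = D₂·(T₂ − T_b).
42.6·(16.2 − T_b) = 17.3·(24.7 − T_b)
T_b = (42.6·16.2 − 17.3·24.7) / (42.6 − 17.3) = 262.81 / 25.3 = 10.388 °C ≈ 10.4 °C.

10.4 °C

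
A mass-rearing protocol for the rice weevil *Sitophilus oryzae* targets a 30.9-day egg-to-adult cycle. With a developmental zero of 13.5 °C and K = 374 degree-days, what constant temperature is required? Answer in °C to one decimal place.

25.6 °C

Required daily accumulation = 374 / 30.9 = 12.104 DD/day.
T = T_base + 12.104 = 13.5 + 12.104 = 25.604 ≈ 25.6 °C.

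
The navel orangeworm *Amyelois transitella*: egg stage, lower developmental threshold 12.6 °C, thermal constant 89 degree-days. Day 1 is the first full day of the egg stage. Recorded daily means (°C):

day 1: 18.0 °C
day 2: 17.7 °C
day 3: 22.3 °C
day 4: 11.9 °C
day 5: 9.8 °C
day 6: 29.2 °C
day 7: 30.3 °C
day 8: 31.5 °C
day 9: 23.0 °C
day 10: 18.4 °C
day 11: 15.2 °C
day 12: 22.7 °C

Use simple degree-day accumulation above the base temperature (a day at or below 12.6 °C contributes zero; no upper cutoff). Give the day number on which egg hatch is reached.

Daily DD above 12.6 °C: 5.4, 5.1, 9.7, 0.0, 0.0, 16.6, 17.7, 18.9, 10.4, 5.8, 2.6, 10.1.
Cumulative: 5.4, 10.5, 20.2, 20.2, 20.2, 36.8, 54.5, 73.4, 83.8, 89.6, 92.2, 102.3.
The total first reaches 89 DD on day 10.

day 10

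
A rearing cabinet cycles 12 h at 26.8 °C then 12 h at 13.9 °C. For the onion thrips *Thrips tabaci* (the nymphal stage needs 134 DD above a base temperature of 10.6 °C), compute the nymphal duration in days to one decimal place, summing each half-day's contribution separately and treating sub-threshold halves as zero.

13.7 days

Day half: max(0, 26.8 − 10.6) × 0.5 = 16.2 × 0.5 = 8.10 DD.
Night half: max(0, 13.9 − 10.6) × 0.5 = 3.3 × 0.5 = 1.65 DD.
Per 24 h: 9.75 DD/day.
Duration = 134 / 9.75 = 13.744 ≈ 13.7 days.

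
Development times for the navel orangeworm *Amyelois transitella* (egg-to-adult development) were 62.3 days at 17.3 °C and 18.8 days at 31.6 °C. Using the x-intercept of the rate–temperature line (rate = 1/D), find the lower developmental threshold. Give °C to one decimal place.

11.1 °C

Equal thermal constants: D₁(T₁ − T_b) = D₂(T₂ − T_b).
62.3·(17.3 − T_b) = 18.8·(31.6 − T_b)
T_b = (62.3·17.3 − 18.8·31.6) / (62.3 − 18.8) = 483.71 / 43.5 = 11.120 °C ≈ 11.1 °C.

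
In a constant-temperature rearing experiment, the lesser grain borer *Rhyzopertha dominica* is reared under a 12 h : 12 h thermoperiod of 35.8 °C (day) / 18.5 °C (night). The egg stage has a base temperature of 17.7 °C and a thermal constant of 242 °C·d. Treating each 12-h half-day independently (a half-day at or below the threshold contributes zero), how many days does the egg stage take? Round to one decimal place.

Day half: max(0, 35.8 − 17.7) × 0.5 = 18.1 × 0.5 = 9.05 DD.
Night half: max(0, 18.5 − 17.7) × 0.5 = 0.8 × 0.5 = 0.40 DD.
Per 24 h: 9.45 DD/day.
Duration = 242 / 9.45 = 25.608 ≈ 25.6 days.

25.6 days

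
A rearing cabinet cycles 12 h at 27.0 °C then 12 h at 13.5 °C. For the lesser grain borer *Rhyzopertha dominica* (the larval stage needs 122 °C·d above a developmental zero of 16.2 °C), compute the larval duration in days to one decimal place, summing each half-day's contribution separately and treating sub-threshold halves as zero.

Day half: max(0, 27.0 − 16.2) × 0.5 = 10.8 × 0.5 = 5.40 DD.
Night half: max(0, 13.5 − 16.2) × 0.5 = 0.0 × 0.5 = 0.00 DD.
Per 24 h: 5.40 DD/day.
Duration = 122 / 5.40 = 22.593 ≈ 22.6 days.

22.6 days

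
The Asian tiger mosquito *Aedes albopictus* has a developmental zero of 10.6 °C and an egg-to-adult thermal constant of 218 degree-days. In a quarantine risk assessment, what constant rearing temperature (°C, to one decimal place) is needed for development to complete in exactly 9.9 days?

Required daily accumulation = 218 / 9.9 = 22.020 DD/day.
T = T_base + 22.020 = 10.6 + 22.020 = 32.620 ≈ 32.6 °C.

32.6 °C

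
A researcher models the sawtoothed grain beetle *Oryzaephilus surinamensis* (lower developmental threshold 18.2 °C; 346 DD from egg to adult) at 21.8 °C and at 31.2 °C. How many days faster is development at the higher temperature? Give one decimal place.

At 21.8 °C: 346 / (21.8 − 18.2) = 346 / 3.6 = 96.111 d.
At 31.2 °C: 346 / (31.2 − 18.2) = 346 / 13.0 = 26.615 d.
Difference = |96.111 − 26.615| = 69.496 ≈ 69.5 days.

69.5 days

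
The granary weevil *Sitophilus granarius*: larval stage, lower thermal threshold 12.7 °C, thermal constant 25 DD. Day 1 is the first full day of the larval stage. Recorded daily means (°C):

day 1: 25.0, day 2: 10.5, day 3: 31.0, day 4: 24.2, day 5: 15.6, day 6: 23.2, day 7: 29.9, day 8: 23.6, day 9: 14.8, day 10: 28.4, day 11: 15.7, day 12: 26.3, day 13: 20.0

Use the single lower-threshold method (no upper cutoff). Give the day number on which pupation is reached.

day 3

Daily DD above 12.7 °C: 12.3, 0.0, 18.3, 11.5, 2.9, 10.5, 17.2, 10.9, 2.1, 15.7, 3.0, 13.6, 7.3.
Cumulative: 12.3, 12.3, 30.6, 42.1, 45.0, 55.5, 72.7, 83.6, 85.7, 101.4, 104.4, 118.0, 125.3.
The total first reaches 25 DD on day 3.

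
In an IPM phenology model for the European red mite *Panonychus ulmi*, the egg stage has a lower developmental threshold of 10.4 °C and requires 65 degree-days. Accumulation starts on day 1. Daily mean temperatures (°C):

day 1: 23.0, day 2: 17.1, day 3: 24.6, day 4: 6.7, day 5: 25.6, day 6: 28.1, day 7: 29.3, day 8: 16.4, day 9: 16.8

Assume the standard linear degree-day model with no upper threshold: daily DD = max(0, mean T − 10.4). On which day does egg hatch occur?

Daily DD above 10.4 °C: 12.6, 6.7, 14.2, 0.0, 15.2, 17.7, 18.9, 6.0, 6.4.
Cumulative: 12.6, 19.3, 33.5, 33.5, 48.7, 66.4, 85.3, 91.3, 97.7.
The total first reaches 65 DD on day 6.

day 6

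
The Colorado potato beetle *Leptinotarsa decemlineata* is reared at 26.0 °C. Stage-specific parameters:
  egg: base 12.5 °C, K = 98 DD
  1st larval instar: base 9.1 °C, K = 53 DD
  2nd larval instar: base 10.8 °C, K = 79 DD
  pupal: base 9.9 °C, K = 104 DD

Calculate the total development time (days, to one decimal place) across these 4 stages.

egg: 98 / (26.0 − 12.5) = 98 / 13.5 = 7.259 d.
1st larval instar: 53 / (26.0 − 9.1) = 53 / 16.9 = 3.136 d.
2nd larval instar: 79 / (26.0 − 10.8) = 79 / 15.2 = 5.197 d.
pupal: 104 / (26.0 − 9.9) = 104 / 16.1 = 6.460 d.
Sum = 22.052 ≈ 22.1 days.

22.1 days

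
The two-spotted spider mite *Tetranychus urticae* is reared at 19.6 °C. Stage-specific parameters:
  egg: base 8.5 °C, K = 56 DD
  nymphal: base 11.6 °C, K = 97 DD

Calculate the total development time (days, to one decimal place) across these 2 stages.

17.2 days

egg: 56 / (19.6 − 8.5) = 56 / 11.1 = 5.045 d.
nymphal: 97 / (19.6 − 11.6) = 97 / 8.0 = 12.125 d.
Sum = 17.170 ≈ 17.2 days.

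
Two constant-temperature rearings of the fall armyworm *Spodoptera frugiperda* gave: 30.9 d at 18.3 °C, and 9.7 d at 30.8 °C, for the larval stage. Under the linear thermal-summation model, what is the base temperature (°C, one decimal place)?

Linear rate model ⇒ the product D·(T − T_b) is constant across temperatures.
30.9·(18.3 − T_b) = 9.7·(30.8 − T_b)
T_b = (30.9·18.3 − 9.7·30.8) / (30.9 − 9.7) = 266.71 / 21.2 = 12.581 °C ≈ 12.6 °C.

12.6 °C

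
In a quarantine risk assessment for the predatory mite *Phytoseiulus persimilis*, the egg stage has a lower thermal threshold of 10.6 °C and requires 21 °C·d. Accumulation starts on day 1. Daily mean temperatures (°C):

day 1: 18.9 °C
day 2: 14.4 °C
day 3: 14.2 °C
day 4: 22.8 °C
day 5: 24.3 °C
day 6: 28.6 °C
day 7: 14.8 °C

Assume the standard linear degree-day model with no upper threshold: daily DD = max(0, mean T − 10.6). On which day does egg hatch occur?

day 4

Daily DD above 10.6 °C: 8.3, 3.8, 3.6, 12.2, 13.7, 18.0, 4.2.
Cumulative: 8.3, 12.1, 15.7, 27.9, 41.6, 59.6, 63.8.
The total first reaches 21 DD on day 4.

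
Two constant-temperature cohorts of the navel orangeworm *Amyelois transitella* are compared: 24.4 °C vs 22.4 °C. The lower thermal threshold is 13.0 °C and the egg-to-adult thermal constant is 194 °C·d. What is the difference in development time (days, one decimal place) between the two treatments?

At 24.4 °C: 194 / (24.4 − 13.0) = 194 / 11.4 = 17.018 d.
At 22.4 °C: 194 / (22.4 − 13.0) = 194 / 9.4 = 20.638 d.
Difference = |17.018 − 20.638| = 3.621 ≈ 3.6 days.

3.6 days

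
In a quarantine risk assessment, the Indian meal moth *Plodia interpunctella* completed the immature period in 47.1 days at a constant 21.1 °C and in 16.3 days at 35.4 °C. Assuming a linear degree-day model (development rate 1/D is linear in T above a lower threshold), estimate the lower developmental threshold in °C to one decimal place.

13.5 °C

Under the model K = D·(T − T_b), so D₁·(T₁ − T_b) = D₂·(T₂ − T_b).
47.1·(21.1 − T_b) = 16.3·(35.4 − T_b)
T_b = (47.1·21.1 − 16.3·35.4) / (47.1 − 16.3) = 416.79 / 30.8 = 13.532 °C ≈ 13.5 °C.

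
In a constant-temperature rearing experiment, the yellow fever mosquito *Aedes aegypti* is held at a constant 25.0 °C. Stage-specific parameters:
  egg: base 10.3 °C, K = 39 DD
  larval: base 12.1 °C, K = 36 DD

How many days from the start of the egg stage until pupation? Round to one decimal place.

5.4 days

egg: 39 / (25.0 − 10.3) = 39 / 14.7 = 2.653 d.
larval: 36 / (25.0 − 12.1) = 36 / 12.9 = 2.791 d.
Sum = 5.444 ≈ 5.4 days.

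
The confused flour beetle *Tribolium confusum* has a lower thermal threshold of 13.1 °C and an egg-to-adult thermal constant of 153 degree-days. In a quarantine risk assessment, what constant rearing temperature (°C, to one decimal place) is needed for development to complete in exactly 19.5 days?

Required daily accumulation = 153 / 19.5 = 7.846 DD/day.
T = T_base + 7.846 = 13.1 + 7.846 = 20.946 ≈ 20.9 °C.

20.9 °C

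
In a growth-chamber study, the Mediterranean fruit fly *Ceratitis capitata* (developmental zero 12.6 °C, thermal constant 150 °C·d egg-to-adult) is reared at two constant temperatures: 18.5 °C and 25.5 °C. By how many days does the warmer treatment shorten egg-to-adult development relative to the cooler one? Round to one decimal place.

13.8 days

At 18.5 °C: 150 / (18.5 − 12.6) = 150 / 5.9 = 25.424 d.
At 25.5 °C: 150 / (25.5 − 12.6) = 150 / 12.9 = 11.628 d.
Difference = |25.424 − 11.628| = 13.796 ≈ 13.8 days.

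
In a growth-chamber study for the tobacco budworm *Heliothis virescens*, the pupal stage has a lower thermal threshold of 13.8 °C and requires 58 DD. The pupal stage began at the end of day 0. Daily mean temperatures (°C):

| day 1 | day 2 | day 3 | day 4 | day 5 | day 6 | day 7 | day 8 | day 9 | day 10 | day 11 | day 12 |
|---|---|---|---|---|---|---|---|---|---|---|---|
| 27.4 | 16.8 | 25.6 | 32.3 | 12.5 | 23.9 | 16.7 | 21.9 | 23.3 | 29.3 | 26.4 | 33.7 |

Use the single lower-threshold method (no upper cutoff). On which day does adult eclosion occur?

day 7

Daily DD above 13.8 °C: 13.6, 3.0, 11.8, 18.5, 0.0, 10.1, 2.9, 8.1, 9.5, 15.5, 12.6, 19.9.
Cumulative: 13.6, 16.6, 28.4, 46.9, 46.9, 57.0, 59.9, 68.0, 77.5, 93.0, 105.6, 125.5.
The total first reaches 58 DD on day 7.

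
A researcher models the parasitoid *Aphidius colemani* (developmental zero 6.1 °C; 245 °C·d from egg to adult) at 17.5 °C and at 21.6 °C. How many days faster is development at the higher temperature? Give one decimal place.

At 17.5 °C: 245 / (17.5 − 6.1) = 245 / 11.4 = 21.491 d.
At 21.6 °C: 245 / (21.6 − 6.1) = 245 / 15.5 = 15.806 d.
Difference = |21.491 − 15.806| = 5.685 ≈ 5.7 days.

5.7 days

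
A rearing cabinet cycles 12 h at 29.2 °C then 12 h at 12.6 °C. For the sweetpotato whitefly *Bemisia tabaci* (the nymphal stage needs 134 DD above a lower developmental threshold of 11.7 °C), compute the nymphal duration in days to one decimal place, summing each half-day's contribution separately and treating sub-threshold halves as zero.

Day half: max(0, 29.2 − 11.7) × 0.5 = 17.5 × 0.5 = 8.75 DD.
Night half: max(0, 12.6 − 11.7) × 0.5 = 0.9 × 0.5 = 0.45 DD.
Per 24 h: 9.20 DD/day.
Duration = 134 / 9.20 = 14.565 ≈ 14.6 days.

14.6 days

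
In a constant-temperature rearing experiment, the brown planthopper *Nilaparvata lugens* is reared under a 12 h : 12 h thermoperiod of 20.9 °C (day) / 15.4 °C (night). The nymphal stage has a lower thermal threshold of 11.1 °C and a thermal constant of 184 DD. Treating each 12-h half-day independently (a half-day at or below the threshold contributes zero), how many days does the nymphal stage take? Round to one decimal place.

Day half: max(0, 20.9 − 11.1) × 0.5 = 9.8 × 0.5 = 4.90 DD.
Night half: max(0, 15.4 − 11.1) × 0.5 = 4.3 × 0.5 = 2.15 DD.
Per 24 h: 7.05 DD/day.
Duration = 184 / 7.05 = 26.099 ≈ 26.1 days.

26.1 days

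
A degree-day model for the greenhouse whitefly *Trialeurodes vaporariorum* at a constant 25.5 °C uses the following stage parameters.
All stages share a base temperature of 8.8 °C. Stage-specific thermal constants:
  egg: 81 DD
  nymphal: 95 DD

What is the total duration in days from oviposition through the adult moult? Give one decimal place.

10.5 days

Daily accumulation at 25.5 °C = 25.5 − 8.8 = 16.7 DD/day.
Total K = 81 + 95 = 176 DD.
Total duration = 176 / 16.7 = 10.539 ≈ 10.5 days.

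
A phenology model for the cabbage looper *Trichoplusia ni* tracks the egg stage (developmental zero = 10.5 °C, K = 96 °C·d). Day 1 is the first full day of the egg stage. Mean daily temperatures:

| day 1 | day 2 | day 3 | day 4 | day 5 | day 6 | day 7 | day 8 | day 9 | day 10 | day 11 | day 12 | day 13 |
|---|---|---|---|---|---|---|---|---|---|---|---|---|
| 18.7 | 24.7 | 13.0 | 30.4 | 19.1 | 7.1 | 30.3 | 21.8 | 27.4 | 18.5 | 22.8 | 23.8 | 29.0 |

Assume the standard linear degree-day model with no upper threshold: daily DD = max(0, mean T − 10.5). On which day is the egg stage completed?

day 9

Daily DD above 10.5 °C: 8.2, 14.2, 2.5, 19.9, 8.6, 0.0, 19.8, 11.3, 16.9, 8.0, 12.3, 13.3, 18.5.
Cumulative: 8.2, 22.4, 24.9, 44.8, 53.4, 53.4, 73.2, 84.5, 101.4, 109.4, 121.7, 135.0, 153.5.
The total first reaches 96 DD on day 9.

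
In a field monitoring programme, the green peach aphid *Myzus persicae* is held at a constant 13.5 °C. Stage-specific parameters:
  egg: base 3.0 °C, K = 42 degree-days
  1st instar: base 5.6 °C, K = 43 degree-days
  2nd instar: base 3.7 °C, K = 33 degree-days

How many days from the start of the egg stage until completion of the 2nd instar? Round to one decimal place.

egg: 42 / (13.5 − 3.0) = 42 / 10.5 = 4.000 d.
1st instar: 43 / (13.5 − 5.6) = 43 / 7.9 = 5.443 d.
2nd instar: 33 / (13.5 − 3.7) = 33 / 9.8 = 3.367 d.
Sum = 12.810 ≈ 12.8 days.

12.8 days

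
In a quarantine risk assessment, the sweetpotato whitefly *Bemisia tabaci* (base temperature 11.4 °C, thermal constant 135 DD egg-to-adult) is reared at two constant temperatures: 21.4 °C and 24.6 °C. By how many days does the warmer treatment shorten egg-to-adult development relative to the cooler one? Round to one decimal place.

3.3 days

At 21.4 °C: 135 / (21.4 − 11.4) = 135 / 10.0 = 13.500 d.
At 24.6 °C: 135 / (24.6 − 11.4) = 135 / 13.2 = 10.227 d.
Difference = |13.500 − 10.227| = 3.273 ≈ 3.3 days.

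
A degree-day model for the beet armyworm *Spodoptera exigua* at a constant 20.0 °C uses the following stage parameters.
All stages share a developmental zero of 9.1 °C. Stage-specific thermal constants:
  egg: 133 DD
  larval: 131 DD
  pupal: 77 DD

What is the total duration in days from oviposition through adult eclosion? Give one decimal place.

31.3 days

Daily accumulation at 20.0 °C = 20.0 − 9.1 = 10.9 DD/day.
Total K = 133 + 131 + 77 = 341 DD.
Total duration = 341 / 10.9 = 31.284 ≈ 31.3 days.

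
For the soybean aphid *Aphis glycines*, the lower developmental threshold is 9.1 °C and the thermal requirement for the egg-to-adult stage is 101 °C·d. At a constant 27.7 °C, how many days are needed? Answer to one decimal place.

Daily accumulation = 27.7 − 9.1 = 18.6 DD/day.
Duration = 101 / 18.6 = 5.430 ≈ 5.4 days.

5.4 days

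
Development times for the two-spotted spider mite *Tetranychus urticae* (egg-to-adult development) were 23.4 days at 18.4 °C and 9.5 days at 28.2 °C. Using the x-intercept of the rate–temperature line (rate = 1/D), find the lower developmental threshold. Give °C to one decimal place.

11.7 °C

Equal thermal constants: D₁(T₁ − T_b) = D₂(T₂ − T_b).
23.4·(18.4 − T_b) = 9.5·(28.2 − T_b)
T_b = (23.4·18.4 − 9.5·28.2) / (23.4 − 9.5) = 162.66 / 13.9 = 11.702 °C ≈ 11.7 °C.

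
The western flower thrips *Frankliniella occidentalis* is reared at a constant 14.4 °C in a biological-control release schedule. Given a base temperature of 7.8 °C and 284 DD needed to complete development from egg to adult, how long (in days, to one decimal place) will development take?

43.0 days

Daily accumulation = 14.4 − 7.8 = 6.6 DD/day.
Duration = 284 / 6.6 = 43.030 ≈ 43.0 days.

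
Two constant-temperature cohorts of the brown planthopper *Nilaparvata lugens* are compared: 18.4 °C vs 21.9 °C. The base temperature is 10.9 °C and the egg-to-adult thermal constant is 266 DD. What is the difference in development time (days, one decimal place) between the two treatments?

11.3 days

At 18.4 °C: 266 / (18.4 − 10.9) = 266 / 7.5 = 35.467 d.
At 21.9 °C: 266 / (21.9 − 10.9) = 266 / 11.0 = 24.182 d.
Difference = |35.467 − 24.182| = 11.285 ≈ 11.3 days.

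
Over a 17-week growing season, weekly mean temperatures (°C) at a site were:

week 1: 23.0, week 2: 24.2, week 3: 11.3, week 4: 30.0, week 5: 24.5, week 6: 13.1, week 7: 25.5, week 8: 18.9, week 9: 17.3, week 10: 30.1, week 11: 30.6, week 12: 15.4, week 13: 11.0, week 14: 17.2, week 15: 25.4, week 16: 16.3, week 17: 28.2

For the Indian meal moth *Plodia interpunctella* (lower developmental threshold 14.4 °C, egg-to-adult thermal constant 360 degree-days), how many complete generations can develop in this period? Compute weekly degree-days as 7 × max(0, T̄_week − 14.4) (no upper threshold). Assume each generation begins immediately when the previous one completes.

2 generations

Weekly DD (7 × max(0, T̄ − 14.4)): 60.2, 68.6, 0.0, 109.2, 70.7, 0.0, 77.7, 31.5, 20.3, 109.9, 113.4, 7.0, 0.0, 19.6, 77.0, 13.3, 96.6.
Season total = 875.0 DD.
Complete generations = ⌊875.0 / 360⌋ = 2.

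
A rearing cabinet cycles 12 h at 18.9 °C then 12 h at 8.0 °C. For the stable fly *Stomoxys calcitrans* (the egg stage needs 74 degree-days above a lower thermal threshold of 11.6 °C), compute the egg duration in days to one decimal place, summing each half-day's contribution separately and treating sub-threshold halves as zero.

Day half: max(0, 18.9 − 11.6) × 0.5 = 7.3 × 0.5 = 3.65 DD.
Night half: max(0, 8.0 − 11.6) × 0.5 = 0.0 × 0.5 = 0.00 DD.
Per 24 h: 3.65 DD/day.
Duration = 74 / 3.65 = 20.274 ≈ 20.3 days.

20.3 days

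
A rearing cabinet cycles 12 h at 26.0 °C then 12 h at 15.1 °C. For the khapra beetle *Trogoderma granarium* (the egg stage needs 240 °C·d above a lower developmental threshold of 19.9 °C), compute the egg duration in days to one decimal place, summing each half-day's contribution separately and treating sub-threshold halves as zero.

78.7 days

Day half: max(0, 26.0 − 19.9) × 0.5 = 6.1 × 0.5 = 3.05 DD.
Night half: max(0, 15.1 − 19.9) × 0.5 = 0.0 × 0.5 = 0.00 DD.
Per 24 h: 3.05 DD/day.
Duration = 240 / 3.05 = 78.689 ≈ 78.7 days.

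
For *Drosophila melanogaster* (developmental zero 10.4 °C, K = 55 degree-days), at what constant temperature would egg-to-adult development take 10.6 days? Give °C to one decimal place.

15.6 °C

Required daily accumulation = 55 / 10.6 = 5.189 DD/day.
T = T_base + 5.189 = 10.4 + 5.189 = 15.589 ≈ 15.6 °C.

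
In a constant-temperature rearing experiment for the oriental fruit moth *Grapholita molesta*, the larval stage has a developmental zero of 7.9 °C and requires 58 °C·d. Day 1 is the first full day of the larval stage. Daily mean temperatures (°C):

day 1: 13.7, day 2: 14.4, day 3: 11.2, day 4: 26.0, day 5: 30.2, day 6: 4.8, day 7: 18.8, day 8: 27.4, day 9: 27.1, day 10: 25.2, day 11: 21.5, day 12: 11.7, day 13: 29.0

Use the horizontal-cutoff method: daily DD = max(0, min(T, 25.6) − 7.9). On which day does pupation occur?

day 7

Daily DD above 7.9 °C (capped at 17.7): 5.8, 6.5, 3.3, 17.7, 17.7, 0.0, 10.9, 17.7, 17.7, 17.3, 13.6, 3.8, 17.7.
Cumulative: 5.8, 12.3, 15.6, 33.3, 51.0, 51.0, 61.9, 79.6, 97.3, 114.6, 128.2, 132.0, 149.7.
The total first reaches 58 DD on day 7.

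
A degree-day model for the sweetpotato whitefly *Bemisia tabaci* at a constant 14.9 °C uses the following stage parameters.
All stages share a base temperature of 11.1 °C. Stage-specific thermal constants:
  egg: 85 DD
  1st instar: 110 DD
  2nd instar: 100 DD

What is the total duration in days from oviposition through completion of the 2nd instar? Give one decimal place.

77.6 days

Daily accumulation at 14.9 °C = 14.9 − 11.1 = 3.8 DD/day.
Total K = 85 + 110 + 100 = 295 DD.
Total duration = 295 / 3.8 = 77.632 ≈ 77.6 days.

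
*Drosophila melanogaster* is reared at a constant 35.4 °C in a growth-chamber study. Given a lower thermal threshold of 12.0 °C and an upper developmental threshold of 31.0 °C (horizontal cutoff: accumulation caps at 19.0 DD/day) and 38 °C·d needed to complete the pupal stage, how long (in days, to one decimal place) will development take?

2.0 days

Temperature 35.4 °C exceeds the upper threshold, so daily accumulation caps at 31.0 − 12.0 = 19.0 DD/day.
Duration = 38 / 19.0 = 2.000 ≈ 2.0 days.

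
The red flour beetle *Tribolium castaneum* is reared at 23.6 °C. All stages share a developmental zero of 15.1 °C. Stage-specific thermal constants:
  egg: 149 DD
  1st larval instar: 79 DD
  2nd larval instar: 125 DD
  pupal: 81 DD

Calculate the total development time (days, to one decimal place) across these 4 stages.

51.1 days

Daily accumulation at 23.6 °C = 23.6 − 15.1 = 8.5 DD/day.
Total K = 149 + 79 + 125 + 81 = 434 DD.
Total duration = 434 / 8.5 = 51.059 ≈ 51.1 days.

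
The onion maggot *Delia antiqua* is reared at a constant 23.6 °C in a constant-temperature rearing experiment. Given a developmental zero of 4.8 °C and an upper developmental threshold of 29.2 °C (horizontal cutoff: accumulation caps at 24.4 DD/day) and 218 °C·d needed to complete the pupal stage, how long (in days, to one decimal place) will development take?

11.6 days

Daily accumulation = 23.6 − 4.8 = 18.8 DD/day.
Duration = 218 / 18.8 = 11.596 ≈ 11.6 days.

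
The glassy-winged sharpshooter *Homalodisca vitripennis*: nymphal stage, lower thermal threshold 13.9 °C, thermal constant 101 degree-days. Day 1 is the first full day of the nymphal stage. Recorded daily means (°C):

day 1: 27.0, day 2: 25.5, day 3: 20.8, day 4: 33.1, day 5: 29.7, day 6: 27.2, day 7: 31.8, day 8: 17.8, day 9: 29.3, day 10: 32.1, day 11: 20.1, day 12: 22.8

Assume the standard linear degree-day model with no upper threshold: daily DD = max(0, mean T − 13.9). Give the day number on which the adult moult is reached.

Daily DD above 13.9 °C: 13.1, 11.6, 6.9, 19.2, 15.8, 13.3, 17.9, 3.9, 15.4, 18.2, 6.2, 8.9.
Cumulative: 13.1, 24.7, 31.6, 50.8, 66.6, 79.9, 97.8, 101.7, 117.1, 135.3, 141.5, 150.4.
The total first reaches 101 DD on day 8.

day 8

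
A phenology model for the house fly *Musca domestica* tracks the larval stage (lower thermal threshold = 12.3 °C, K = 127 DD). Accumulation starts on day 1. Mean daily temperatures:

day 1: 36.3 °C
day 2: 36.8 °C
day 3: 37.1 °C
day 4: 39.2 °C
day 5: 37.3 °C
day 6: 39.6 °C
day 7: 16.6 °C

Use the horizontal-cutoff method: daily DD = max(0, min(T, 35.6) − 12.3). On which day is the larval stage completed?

day 6

Daily DD above 12.3 °C (capped at 23.3): 23.3, 23.3, 23.3, 23.3, 23.3, 23.3, 4.3.
Cumulative: 23.3, 46.6, 69.9, 93.2, 116.5, 139.8, 144.1.
The total first reaches 127 DD on day 6.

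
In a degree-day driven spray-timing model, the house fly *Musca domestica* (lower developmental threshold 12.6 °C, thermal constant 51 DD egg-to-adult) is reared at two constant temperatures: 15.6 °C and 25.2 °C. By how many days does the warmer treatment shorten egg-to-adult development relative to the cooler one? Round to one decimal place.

13.0 days

At 15.6 °C: 51 / (15.6 − 12.6) = 51 / 3.0 = 17.000 d.
At 25.2 °C: 51 / (25.2 − 12.6) = 51 / 12.6 = 4.048 d.
Difference = |17.000 − 4.048| = 12.952 ≈ 13.0 days.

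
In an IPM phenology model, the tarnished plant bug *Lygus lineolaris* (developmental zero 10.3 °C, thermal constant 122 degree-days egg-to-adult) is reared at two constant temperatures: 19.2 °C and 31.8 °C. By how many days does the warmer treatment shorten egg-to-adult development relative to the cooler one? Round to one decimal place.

8.0 days

At 19.2 °C: 122 / (19.2 − 10.3) = 122 / 8.9 = 13.708 d.
At 31.8 °C: 122 / (31.8 − 10.3) = 122 / 21.5 = 5.674 d.
Difference = |13.708 − 5.674| = 8.033 ≈ 8.0 days.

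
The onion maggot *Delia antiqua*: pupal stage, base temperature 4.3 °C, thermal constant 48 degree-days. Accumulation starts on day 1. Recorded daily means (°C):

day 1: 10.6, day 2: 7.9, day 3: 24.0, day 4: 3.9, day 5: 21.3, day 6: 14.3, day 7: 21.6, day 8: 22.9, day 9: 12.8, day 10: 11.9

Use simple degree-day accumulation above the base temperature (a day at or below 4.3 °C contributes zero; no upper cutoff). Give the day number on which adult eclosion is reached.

Daily DD above 4.3 °C: 6.3, 3.6, 19.7, 0.0, 17.0, 10.0, 17.3, 18.6, 8.5, 7.6.
Cumulative: 6.3, 9.9, 29.6, 29.6, 46.6, 56.6, 73.9, 92.5, 101.0, 108.6.
The total first reaches 48 DD on day 6.

day 6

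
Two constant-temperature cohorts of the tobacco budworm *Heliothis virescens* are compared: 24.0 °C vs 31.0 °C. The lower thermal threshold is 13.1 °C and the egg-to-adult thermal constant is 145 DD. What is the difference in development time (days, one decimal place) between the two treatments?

5.2 days

At 24.0 °C: 145 / (24.0 − 13.1) = 145 / 10.9 = 13.303 d.
At 31.0 °C: 145 / (31.0 − 13.1) = 145 / 17.9 = 8.101 d.
Difference = |13.303 − 8.101| = 5.202 ≈ 5.2 days.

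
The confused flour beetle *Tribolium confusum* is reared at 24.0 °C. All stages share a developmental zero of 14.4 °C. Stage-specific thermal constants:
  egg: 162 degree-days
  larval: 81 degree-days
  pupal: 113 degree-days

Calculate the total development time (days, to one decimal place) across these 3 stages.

Daily accumulation at 24.0 °C = 24.0 − 14.4 = 9.6 DD/day.
Total K = 162 + 81 + 113 = 356 DD.
Total duration = 356 / 9.6 = 37.083 ≈ 37.1 days.

37.1 days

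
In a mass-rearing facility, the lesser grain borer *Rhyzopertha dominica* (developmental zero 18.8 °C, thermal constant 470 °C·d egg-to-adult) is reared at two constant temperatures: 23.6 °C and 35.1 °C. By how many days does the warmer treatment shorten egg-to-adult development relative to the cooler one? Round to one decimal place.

69.1 days

At 23.6 °C: 470 / (23.6 − 18.8) = 470 / 4.8 = 97.917 d.
At 35.1 °C: 470 / (35.1 − 18.8) = 470 / 16.3 = 28.834 d.
Difference = |97.917 − 28.834| = 69.082 ≈ 69.1 days.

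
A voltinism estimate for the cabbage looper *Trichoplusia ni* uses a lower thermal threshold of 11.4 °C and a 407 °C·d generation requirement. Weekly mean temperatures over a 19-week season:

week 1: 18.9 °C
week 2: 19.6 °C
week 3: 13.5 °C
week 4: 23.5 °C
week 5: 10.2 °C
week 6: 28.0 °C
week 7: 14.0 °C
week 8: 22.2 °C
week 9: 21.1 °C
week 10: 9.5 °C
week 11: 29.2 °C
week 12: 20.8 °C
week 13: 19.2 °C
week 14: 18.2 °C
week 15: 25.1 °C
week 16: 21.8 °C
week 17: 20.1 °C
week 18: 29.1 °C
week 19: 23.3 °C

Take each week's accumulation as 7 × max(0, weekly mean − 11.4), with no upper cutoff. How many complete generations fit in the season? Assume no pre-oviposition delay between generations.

2 generations

Weekly DD (7 × max(0, T̄ − 11.4)): 52.5, 57.4, 14.7, 84.7, 0.0, 116.2, 18.2, 75.6, 67.9, 0.0, 124.6, 65.8, 54.6, 47.6, 95.9, 72.8, 60.9, 123.9, 83.3.
Season total = 1216.6 DD.
Complete generations = ⌊1216.6 / 407⌋ = 2.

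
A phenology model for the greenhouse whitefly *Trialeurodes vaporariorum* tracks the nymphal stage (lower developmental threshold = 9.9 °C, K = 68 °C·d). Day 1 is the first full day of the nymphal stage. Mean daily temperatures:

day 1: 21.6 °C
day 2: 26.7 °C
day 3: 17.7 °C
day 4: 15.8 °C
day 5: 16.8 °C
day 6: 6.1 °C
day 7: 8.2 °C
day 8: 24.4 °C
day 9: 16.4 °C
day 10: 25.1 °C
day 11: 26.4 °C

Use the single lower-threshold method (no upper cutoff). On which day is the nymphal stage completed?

day 9

Daily DD above 9.9 °C: 11.7, 16.8, 7.8, 5.9, 6.9, 0.0, 0.0, 14.5, 6.5, 15.2, 16.5.
Cumulative: 11.7, 28.5, 36.3, 42.2, 49.1, 49.1, 49.1, 63.6, 70.1, 85.3, 101.8.
The total first reaches 68 DD on day 9.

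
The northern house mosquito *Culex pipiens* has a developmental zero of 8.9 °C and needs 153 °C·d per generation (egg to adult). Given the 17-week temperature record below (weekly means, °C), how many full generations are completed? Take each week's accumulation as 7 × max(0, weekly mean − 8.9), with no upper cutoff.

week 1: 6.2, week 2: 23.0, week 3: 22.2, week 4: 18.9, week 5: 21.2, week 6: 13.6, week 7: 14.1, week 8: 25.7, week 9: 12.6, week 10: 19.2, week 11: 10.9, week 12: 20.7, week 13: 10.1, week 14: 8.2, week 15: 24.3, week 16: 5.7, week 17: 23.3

Weekly DD (7 × max(0, T̄ − 8.9)): 0.0, 98.7, 93.1, 70.0, 86.1, 32.9, 36.4, 117.6, 25.9, 72.1, 14.0, 82.6, 8.4, 0.0, 107.8, 0.0, 100.8.
Season total = 946.4 DD.
Complete generations = ⌊946.4 / 153⌋ = 6.

6 generations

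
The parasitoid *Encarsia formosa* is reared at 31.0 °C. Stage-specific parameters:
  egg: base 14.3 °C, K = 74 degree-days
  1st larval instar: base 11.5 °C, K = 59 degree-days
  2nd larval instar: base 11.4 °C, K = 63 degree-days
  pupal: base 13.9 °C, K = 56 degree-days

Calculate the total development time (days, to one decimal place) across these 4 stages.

13.9 days

egg: 74 / (31.0 − 14.3) = 74 / 16.7 = 4.431 d.
1st larval instar: 59 / (31.0 − 11.5) = 59 / 19.5 = 3.026 d.
2nd larval instar: 63 / (31.0 − 11.4) = 63 / 19.6 = 3.214 d.
pupal: 56 / (31.0 − 13.9) = 56 / 17.1 = 3.275 d.
Sum = 13.946 ≈ 13.9 days.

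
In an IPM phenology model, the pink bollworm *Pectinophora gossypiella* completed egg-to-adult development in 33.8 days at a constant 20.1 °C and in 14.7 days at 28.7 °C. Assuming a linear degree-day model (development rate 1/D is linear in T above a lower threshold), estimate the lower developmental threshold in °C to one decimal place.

Under the model K = D·(T − T_b), so D₁·(T₁ − T_b) = D₂·(T₂ − T_b).
33.8·(20.1 − T_b) = 14.7·(28.7 − T_b)
T_b = (33.8·20.1 − 14.7·28.7) / (33.8 − 14.7) = 257.49 / 19.1 = 13.481 °C ≈ 13.5 °C.

13.5 °C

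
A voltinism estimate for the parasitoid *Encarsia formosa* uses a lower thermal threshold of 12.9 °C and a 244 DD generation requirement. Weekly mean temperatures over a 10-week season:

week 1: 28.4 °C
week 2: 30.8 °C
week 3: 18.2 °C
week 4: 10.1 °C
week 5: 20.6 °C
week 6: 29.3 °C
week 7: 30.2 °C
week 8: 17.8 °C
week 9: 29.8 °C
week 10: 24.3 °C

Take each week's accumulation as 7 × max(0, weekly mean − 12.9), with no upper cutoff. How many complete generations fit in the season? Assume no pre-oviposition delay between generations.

Weekly DD (7 × max(0, T̄ − 12.9)): 108.5, 125.3, 37.1, 0.0, 53.9, 114.8, 121.1, 34.3, 118.3, 79.8.
Season total = 793.1 DD.
Complete generations = ⌊793.1 / 244⌋ = 3.

3 generations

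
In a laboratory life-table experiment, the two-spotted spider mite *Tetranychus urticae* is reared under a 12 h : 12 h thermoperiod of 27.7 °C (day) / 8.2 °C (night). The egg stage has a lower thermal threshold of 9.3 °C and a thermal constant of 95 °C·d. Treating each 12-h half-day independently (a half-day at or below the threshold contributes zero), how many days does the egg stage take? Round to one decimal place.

Day half: max(0, 27.7 − 9.3) × 0.5 = 18.4 × 0.5 = 9.20 DD.
Night half: max(0, 8.2 − 9.3) × 0.5 = 0.0 × 0.5 = 0.00 DD.
Per 24 h: 9.20 DD/day.
Duration = 95 / 9.20 = 10.326 ≈ 10.3 days.

10.3 days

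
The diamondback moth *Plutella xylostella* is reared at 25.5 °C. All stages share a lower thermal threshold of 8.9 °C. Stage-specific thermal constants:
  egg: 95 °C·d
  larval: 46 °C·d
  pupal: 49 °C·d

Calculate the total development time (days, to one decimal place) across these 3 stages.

Daily accumulation at 25.5 °C = 25.5 − 8.9 = 16.6 DD/day.
Total K = 95 + 46 + 49 = 190 DD.
Total duration = 190 / 16.6 = 11.446 ≈ 11.4 days.

11.4 days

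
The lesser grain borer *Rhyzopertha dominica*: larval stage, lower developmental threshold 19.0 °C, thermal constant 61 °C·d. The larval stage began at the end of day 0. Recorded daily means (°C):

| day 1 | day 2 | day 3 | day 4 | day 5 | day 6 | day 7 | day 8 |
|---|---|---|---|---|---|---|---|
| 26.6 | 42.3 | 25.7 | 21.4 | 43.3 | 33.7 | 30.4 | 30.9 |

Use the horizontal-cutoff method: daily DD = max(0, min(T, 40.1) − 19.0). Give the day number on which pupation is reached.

Daily DD above 19.0 °C (capped at 21.1): 7.6, 21.1, 6.7, 2.4, 21.1, 14.7, 11.4, 11.9.
Cumulative: 7.6, 28.7, 35.4, 37.8, 58.9, 73.6, 85.0, 96.9.
The total first reaches 61 DD on day 6.

day 6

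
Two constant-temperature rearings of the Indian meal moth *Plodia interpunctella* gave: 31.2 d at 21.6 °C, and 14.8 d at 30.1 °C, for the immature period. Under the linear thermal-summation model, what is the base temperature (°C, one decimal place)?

13.9 °C

Equal thermal constants: D₁(T₁ − T_b) = D₂(T₂ − T_b).
31.2·(21.6 − T_b) = 14.8·(30.1 − T_b)
T_b = (31.2·21.6 − 14.8·30.1) / (31.2 − 14.8) = 228.44 / 16.4 = 13.929 °C ≈ 13.9 °C.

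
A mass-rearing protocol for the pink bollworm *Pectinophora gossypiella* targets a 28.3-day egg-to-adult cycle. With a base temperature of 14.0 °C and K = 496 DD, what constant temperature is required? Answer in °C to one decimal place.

Required daily accumulation = 496 / 28.3 = 17.527 DD/day.
T = T_base + 17.527 = 14.0 + 17.527 = 31.527 ≈ 31.5 °C.

31.5 °C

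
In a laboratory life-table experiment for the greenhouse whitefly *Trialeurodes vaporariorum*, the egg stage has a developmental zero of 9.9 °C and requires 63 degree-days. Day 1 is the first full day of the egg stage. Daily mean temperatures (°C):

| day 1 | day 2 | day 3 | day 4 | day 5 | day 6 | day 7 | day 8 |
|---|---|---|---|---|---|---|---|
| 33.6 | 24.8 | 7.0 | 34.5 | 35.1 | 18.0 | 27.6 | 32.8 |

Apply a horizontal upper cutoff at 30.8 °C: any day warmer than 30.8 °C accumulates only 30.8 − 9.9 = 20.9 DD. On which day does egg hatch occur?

Daily DD above 9.9 °C (capped at 20.9): 20.9, 14.9, 0.0, 20.9, 20.9, 8.1, 17.7, 20.9.
Cumulative: 20.9, 35.8, 35.8, 56.7, 77.6, 85.7, 103.4, 124.3.
The total first reaches 63 DD on day 5.

day 5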